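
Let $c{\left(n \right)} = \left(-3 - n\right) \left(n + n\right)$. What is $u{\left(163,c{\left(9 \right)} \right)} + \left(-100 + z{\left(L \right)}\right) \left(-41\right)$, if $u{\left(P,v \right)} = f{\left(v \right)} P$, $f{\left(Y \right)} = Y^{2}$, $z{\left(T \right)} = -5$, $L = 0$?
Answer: $7609233$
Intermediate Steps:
$c{\left(n \right)} = 2 n \left(-3 - n\right)$ ($c{\left(n \right)} = \left(-3 - n\right) 2 n = 2 n \left(-3 - n\right)$)
$u{\left(P,v \right)} = P v^{2}$ ($u{\left(P,v \right)} = v^{2} P = P v^{2}$)
$u{\left(163,c{\left(9 \right)} \right)} + \left(-100 + z{\left(L \right)}\right) \left(-41\right) = 163 \left(\left(-2\right) 9 \left(3 + 9\right)\right)^{2} + \left(-100 - 5\right) \left(-41\right) = 163 \left(\left(-2\right) 9 \cdot 12\right)^{2} - -4305 = 163 \left(-216\right)^{2} + 4305 = 163 \cdot 46656 + 4305 = 7604928 + 4305 = 7609233$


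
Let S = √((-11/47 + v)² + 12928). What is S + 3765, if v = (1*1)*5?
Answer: 3765 + 8*√447002/47 ≈ 3878.8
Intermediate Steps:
v = 5 (v = 1*5 = 5)
S = 8*√447002/47 (S = √((-11/47 + 5)² + 12928) = √((224/47)² + 12928) = √(50176/2209 + 12928) = √(28608128/2209) = 8*√447002/47 ≈ 113.80)
S + 3765 = 8*√447002/47 + 3765 = 3765 + 8*√447002/47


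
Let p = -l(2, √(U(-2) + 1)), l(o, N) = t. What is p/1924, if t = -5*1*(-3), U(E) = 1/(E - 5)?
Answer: -15/1924 ≈ -0.0077963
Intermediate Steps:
U(E) = 1/(-5 + E)
t = 15 (t = -5*(-3) = 15)
l(o, N) = 15
p = -15 (p = -1*15 = -15)
p/1924 = -15/1924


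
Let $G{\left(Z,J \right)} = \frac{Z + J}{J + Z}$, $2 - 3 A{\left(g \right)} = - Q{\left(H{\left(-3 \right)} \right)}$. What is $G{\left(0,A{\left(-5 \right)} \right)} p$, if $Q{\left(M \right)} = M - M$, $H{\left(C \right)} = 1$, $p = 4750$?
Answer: $4750$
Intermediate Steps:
$Q{\left(M \right)} = 0$
$A{\left(g \right)} = \frac{2}{3}$ ($A{\left(g \right)} = \frac{2}{3} - \frac{\left(-1\right) 0}{3} = \frac{2}{3} - 0 = \frac{2}{3} + 0 = \frac{2}{3}$)
$G{\left(Z,J \right)} = 1$ ($G{\left(Z,J \right)} = \frac{J + Z}{J + Z} = 1$)
$G{\left(0,A{\left(-5 \right)} \right)} p = 1 \cdot 4750 = 4750$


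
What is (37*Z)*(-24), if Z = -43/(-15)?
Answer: -12728/5 ≈ -2545.6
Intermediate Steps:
Z = 43/15 (Z = -43*(-1/15) = 43/15 ≈ 2.8667)
(37*Z)*(-24) = (37*(43/15))*(-24) = (1591/15)*(-24) = -12728/5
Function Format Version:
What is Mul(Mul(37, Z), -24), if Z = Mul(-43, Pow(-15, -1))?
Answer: Rational(-12728, 5) ≈ -2545.6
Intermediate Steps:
Z = Rational(43, 15) (Z = Mul(-43, Rational(-1, 15)) = Rational(43, 15) ≈ 2.8667)
Mul(Mul(37, Z), -24) = Mul(Mul(37, Rational(43, 15)), -24) = Mul(Rational(1591, 15), -24) = Rational(-12728, 5)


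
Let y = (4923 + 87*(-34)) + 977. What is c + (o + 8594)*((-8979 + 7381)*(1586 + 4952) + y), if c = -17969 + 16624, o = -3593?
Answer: -52234356127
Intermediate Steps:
y = 2942 (y = (4923 - 2958) + 977 = 1965 + 977 = 2942)
c = -1345
c + (o + 8594)*((-8979 + 7381)*(1586 + 4952) + y) = -1345 + (-3593 + 8594)*((-8979 + 7381)*(1586 + 4952) + 2942) = -1345 + 5001*(-1598*6538 + 2942) = -1345 + 5001*(-10447724 + 2942) = -1345 + 5001*(-10444782) = -1345 - 52234354782 = -52234356127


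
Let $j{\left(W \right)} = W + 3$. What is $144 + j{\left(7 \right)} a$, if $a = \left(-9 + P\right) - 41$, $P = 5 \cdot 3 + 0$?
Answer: $-206$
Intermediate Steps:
$j{\left(W \right)} = 3 + W$
$P = 15$ ($P = 15 + 0 = 15$)
$a = -35$ ($a = \left(-9 + 15\right) - 41 = 6 - 41 = -35$)
$144 + j{\left(7 \right)} a = 144 + \left(3 + 7\right) \left(-35\right) = 144 + 10 \left(-35\right) = 144 - 350 = -206$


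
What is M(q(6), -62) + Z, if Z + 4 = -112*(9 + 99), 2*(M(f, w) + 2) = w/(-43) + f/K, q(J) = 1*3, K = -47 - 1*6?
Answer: -55157759/4558 ≈ -12101.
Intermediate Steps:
K = -53 (K = -47 - 6 = -53)
q(J) = 3
M(f, w) = -2 - w/86 - f/106 (M(f, w) = -2 + (w/(-43) + f/(-53))/2 = -2 + (w*(-1/43) + f*(-1/53))/2 = -2 + (-w/43 - f/53)/2 = -2 + (-w/86 - f/106) = -2 - w/86 - f/106)
Z = -12100 (Z = -4 - 112*(9 + 99) = -4 - 112*108 = -4 - 12096 = -12100)
M(q(6), -62) + Z = (-2 - 1/86*(-62) - 1/106*3) - 12100 = (-2 + 31/43 - 3/106) - 12100 = -5959/4558 - 12100 = -55157759/4558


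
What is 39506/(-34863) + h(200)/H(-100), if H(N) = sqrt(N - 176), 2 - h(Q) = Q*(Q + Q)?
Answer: -39506/34863 + 13333*I*sqrt(69)/23 ≈ -1.1332 + 4815.3*I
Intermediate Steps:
h(Q) = 2 - 2*Q**2 (h(Q) = 2 - Q*(Q + Q) = 2 - Q*2*Q = 2 - 2*Q**2)
H(N) = sqrt(-176 + N)
39506/(-34863) + h(200)/H(-100) = 39506/(-34863) + (2 - 2*200**2)/(sqrt(-176 - 100)) = 39506*(-1/34863) + (2 - 2*40000)/(sqrt(-276)) = -39506/34863 + (2 - 80000)/((2*I*sqrt(69))) = -39506/34863 - (-13333)*I*sqrt(69)/23 = -39506/34863 + 13333*I*sqrt(69)/23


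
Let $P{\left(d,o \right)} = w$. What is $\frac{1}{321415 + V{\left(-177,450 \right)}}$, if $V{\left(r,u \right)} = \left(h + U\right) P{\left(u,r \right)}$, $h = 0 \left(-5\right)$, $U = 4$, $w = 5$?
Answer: $\frac{1}{321435} \approx 3.1111 \cdot 10^{-6}$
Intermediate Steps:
$P{\left(d,o \right)} = 5$
$h = 0$
$V{\left(r,u \right)} = 20$ ($V{\left(r,u \right)} = \left(0 + 4\right) 5 = 4 \cdot 5 = 20$)
$\frac{1}{321415 + V{\left(-177,450 \right)}} = \frac{1}{321415 + 20} = \frac{1}{321435}$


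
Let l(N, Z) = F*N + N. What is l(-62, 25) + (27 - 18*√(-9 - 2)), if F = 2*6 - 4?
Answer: -531 - 18*I*√11 ≈ -531.0 - 59.699*I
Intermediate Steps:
F = 8 (F = 12 - 4 = 8)
l(N, Z) = 9*N (l(N, Z) = 8*N + N = 9*N)
l(-62, 25) + (27 - 18*√(-9 - 2)) = 9*(-62) + (27 - 18*√(-9 - 2)) = -558 + (27 - 18*I*√11) = -531 - 18*I*√11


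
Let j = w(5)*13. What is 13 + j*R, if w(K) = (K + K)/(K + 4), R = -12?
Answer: -481/3 ≈ -160.33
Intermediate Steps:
w(K) = 2*K/(4 + K) (w(K) = (2*K)/(4 + K) = 2*K/(4 + K))
j = 130/9 (j = (2*5/(4 + 5))*13 = (2*5/9)*13 = (2*5*(⅑))*13 = (10/9)*13 = 130/9 ≈ 14.444)
13 + j*R = 13 + (130/9)*(-12) = 13 - 520/3 = -481/3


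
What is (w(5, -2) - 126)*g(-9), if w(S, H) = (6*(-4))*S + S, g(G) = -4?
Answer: 964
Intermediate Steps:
w(S, H) = -23*S (w(S, H) = -24*S + S = -23*S)
(w(5, -2) - 126)*g(-9) = (-23*5 - 126)*(-4) = (-115 - 126)*(-4) = -241*(-4) = 964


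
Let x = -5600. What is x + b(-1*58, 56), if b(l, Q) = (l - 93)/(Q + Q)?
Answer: -627351/112 ≈ -5601.4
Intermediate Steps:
b(l, Q) = (-93 + l)/(2*Q) (b(l, Q) = (-93 + l)/((2*Q)) = (-93 + l)*(1/(2*Q)) = (-93 + l)/(2*Q))
x + b(-1*58, 56) = -5600 + (1/2)*(-93 - 1*58)/56 = -5600 + (1/2)*(1/56)*(-93 - 58) = -5600 + (1/2)*(1/56)*(-151) = -5600 - 151/112 = -627351/112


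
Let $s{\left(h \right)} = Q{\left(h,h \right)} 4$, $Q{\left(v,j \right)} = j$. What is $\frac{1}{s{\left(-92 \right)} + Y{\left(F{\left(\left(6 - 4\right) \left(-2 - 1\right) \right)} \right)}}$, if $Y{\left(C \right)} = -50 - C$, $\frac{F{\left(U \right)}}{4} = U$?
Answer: $- \frac{1}{394} \approx -0.0025381$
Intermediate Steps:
$F{\left(U \right)} = 4 U$
$s{\left(h \right)} = 4 h$ ($s{\left(h \right)} = h 4 = 4 h$)
$\frac{1}{s{\left(-92 \right)} + Y{\left(F{\left(\left(6 - 4\right) \left(-2 - 1\right) \right)} \right)}} = \frac{1}{4 \left(-92\right) - \left(50 + 4 \left(6 - 4\right) \left(-2 - 1\right)\right)} = \frac{1}{-368 - \left(50 + 4 \cdot 2 \left(-3\right)\right)} = \frac{1}{-368 - \left(50 + 4 \left(-6\right)\right)} = \frac{1}{-368 - 26} = \frac{1}{-394} = - \frac{1}{394}$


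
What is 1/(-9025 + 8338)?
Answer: -1/687 ≈ -0.0014556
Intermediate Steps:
1/(-9025 + 8338) = 1/(-687) = -1/687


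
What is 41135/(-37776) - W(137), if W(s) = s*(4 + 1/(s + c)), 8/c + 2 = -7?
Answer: -25455996983/46275600 ≈ -550.10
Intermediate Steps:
c = -8/9 (c = 8/(-2 - 7) = 8/(-9) = 8*(-⅑) = -8/9 ≈ -0.88889)
W(s) = s*(4 + 1/(-8/9 + s)) (W(s) = s*(4 + 1/(s - 8/9)) = s*(4 + 1/(-8/9 + s)))
41135/(-37776) - W(137) = 41135/(-37776) - 137*(-23 + 36*137)/(-8 + 9*137) = 41135*(-1/37776) - 137*(-23 + 4932)/(-8 + 1233) = -41135/37776 - 137*4909/1225 = -41135/37776 - 1*672533/1225 = -41135/37776 - 672533/1225 = -25455996983/46275600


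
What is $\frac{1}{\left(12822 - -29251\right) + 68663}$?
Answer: $\frac{1}{110736} \approx 9.0305 \cdot 10^{-6}$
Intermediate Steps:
$\frac{1}{\left(12822 - -29251\right) + 68663} = \frac{1}{\left(12822 + 29251\right) + 68663} = \frac{1}{42073 + 68663} = \frac{1}{110736}$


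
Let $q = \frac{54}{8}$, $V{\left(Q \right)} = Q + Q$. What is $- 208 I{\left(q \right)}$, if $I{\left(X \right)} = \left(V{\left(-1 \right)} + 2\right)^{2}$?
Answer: $0$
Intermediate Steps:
$V{\left(Q \right)} = 2 Q$
$q = \frac{27}{4}$ ($q = 54 \cdot \frac{1}{8} = \frac{27}{4} \approx 6.75$)
$I{\left(X \right)} = 0$ ($I{\left(X \right)} = \left(2 \left(-1\right) + 2\right)^{2} = \left(-2 + 2\right)^{2} = 0^{2} = 0$)
$- 208 I{\left(q \right)} = \left(-208\right) 0 = 0$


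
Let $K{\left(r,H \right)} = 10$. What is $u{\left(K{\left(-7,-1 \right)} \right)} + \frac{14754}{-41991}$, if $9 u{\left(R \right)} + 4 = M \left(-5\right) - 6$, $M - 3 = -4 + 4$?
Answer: $- \frac{394187}{125973} \approx -3.1291$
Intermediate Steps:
$M = 3$ ($M = 3 + \left(-4 + 4\right) = 3 + 0 = 3$)
$u{\left(R \right)} = - \frac{25}{9}$ ($u{\left(R \right)} = - \frac{4}{9} + \frac{3 \left(-5\right) - 6}{9} = - \frac{4}{9} + \frac{-15 - 6}{9} = - \frac{4}{9} + \frac{1}{9} \left(-21\right) = - \frac{4}{9} - \frac{7}{3} = - \frac{25}{9}$)
$u{\left(K{\left(-7,-1 \right)} \right)} + \frac{14754}{-41991} = - \frac{25}{9} + \frac{14754}{-41991} = - \frac{25}{9} + 14754 \left(- \frac{1}{41991}\right) = - \frac{25}{9} - \frac{4918}{13997} = - \frac{394187}{125973}$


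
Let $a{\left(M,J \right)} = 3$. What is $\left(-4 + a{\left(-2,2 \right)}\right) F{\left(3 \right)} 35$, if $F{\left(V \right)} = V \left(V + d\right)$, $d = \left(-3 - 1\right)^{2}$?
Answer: $-1995$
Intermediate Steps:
$d = 16$ ($d = \left(-4\right)^{2} = 16$)
$F{\left(V \right)} = V \left(16 + V\right)$ ($F{\left(V \right)} = V \left(V + 16\right) = V \left(16 + V\right)$)
$\left(-4 + a{\left(-2,2 \right)}\right) F{\left(3 \right)} 35 = \left(-4 + 3\right) 3 \left(16 + 3\right) 35 = - 3 \cdot 19 \cdot 35 = \left(-1\right) 57 \cdot 35 = \left(-57\right) 35 = -1995$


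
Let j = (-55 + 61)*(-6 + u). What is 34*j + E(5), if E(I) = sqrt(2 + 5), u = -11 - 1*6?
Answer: -4692 + sqrt(7) ≈ -4689.4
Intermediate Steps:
u = -17 (u = -11 - 6 = -17)
E(I) = sqrt(7)
j = -138 (j = (-55 + 61)*(-6 - 17) = 6*(-23) = -138)
34*j + E(5) = 34*(-138) + sqrt(7) = -4692 + sqrt(7)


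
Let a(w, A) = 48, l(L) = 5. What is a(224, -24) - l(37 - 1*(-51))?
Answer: 43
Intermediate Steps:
a(224, -24) - l(37 - 1*(-51)) = 48 - 1*5 = 48 - 5 = 43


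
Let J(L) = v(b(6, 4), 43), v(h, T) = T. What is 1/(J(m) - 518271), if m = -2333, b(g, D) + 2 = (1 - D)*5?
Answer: -1/518228 ≈ -1.9297e-6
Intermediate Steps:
b(g, D) = 3 - 5*D (b(g, D) = -2 + (1 - D)*5 = -2 + (5 - 5*D) = 3 - 5*D)
J(L) = 43
1/(J(m) - 518271) = 1/(43 - 518271) = 1/(-518228) = -1/518228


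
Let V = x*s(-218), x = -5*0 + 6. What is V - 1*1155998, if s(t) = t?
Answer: -1157306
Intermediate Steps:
x = 6 (x = 0 + 6 = 6)
V = -1308 (V = 6*(-218) = -1308)
V - 1*1155998 = -1308 - 1*1155998 = -1308 - 1155998 = -1157306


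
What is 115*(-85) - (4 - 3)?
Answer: -9776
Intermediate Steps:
115*(-85) - (4 - 3) = -9775 - 1*1 = -9775 - 1 = -9776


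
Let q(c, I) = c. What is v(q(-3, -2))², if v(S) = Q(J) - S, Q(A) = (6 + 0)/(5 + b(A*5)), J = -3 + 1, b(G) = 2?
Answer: 729/49 ≈ 14.878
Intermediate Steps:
J = -2
Q(A) = 6/7 (Q(A) = (6 + 0)/(5 + 2) = 6/7)
v(S) = 6/7 - S
v(q(-3, -2))² = (6/7 - 1*(-3))² = (6/7 + 3)² = (27/7)² = 729/49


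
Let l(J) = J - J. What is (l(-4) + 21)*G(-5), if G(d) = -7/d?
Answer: 147/5 ≈ 29.400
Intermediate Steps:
l(J) = 0
(l(-4) + 21)*G(-5) = (0 + 21)*(-7/(-5)) = 21*(-7*(-⅕)) = 21*(7/5) = 147/5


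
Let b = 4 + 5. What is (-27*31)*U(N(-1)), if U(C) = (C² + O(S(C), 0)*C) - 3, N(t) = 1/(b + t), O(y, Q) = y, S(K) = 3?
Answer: 139779/64 ≈ 2184.0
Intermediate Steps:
b = 9
N(t) = 1/(9 + t)
U(C) = -3 + C² + 3*C (U(C) = (C² + 3*C) - 3 = -3 + C² + 3*C)
(-27*31)*U(N(-1)) = (-27*31)*(-3 + (1/(9 - 1))² + 3/(9 - 1)) = -837*(-3 + (1/8)² + 3/8) = -837*(-3 + (⅛)² + 3*(⅛)) = -837*(-3 + 1/64 + 3/8) = -837*(-167/64) = 139779/64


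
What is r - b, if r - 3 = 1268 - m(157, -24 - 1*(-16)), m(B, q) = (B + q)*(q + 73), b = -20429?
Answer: 12015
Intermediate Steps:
m(B, q) = (73 + q)*(B + q) (m(B, q) = (B + q)*(73 + q) = (73 + q)*(B + q))
r = -8414 (r = 3 + (1268 - ((-24 - 1*(-16))**2 + 73*157 + 73*(-24 - 1*(-16)) + 157*(-24 - 1*(-16)))) = 3 + (1268 - ((-24 + 16)**2 + 11461 + 73*(-24 + 16) + 157*(-24 + 16))) = 3 + (1268 - ((-8)**2 + 11461 + 73*(-8) + 157*(-8))) = 3 + (1268 - (64 + 11461 - 584 - 1256)) = 3 + (1268 - 1*9685) = 3 + (1268 - 9685) = 3 - 8417 = -8414)
r - b = -8414 - 1*(-20429) = -8414 + 20429 = 12015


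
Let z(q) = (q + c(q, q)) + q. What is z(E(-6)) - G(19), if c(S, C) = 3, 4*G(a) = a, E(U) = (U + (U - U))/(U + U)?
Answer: -¾ ≈ -0.75000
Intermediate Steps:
E(U) = ½ (E(U) = (U + 0)/((2*U)) = U*(1/(2*U)) = ½)
G(a) = a/4
z(q) = 3 + 2*q (z(q) = (q + 3) + q = (3 + q) + q = 3 + 2*q)
z(E(-6)) - G(19) = (3 + 2*(½)) - 19/4 = (3 + 1) - 1*19/4 = 4 - 19/4 = -¾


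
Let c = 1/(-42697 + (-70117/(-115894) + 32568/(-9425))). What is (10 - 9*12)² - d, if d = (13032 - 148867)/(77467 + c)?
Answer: 34706981076020159883151/3613145104532924389 ≈ 9605.8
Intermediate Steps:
c = -1092300950/46641087245217 (c = 1/(-42697 + (-70117*(-1/115894) + 32568*(-1/9425))) = 1/(-42697 + (70117/115894 - 32568/9425)) = 1/(-42697 - 3113583067/1092300950) = 1/(-46641087245217/1092300950) = -1092300950/46641087245217 ≈ -2.3419e-5)
d = -6335492085954051195/3613145104532924389 (d = (13032 - 148867)/(77467 - 1092300950/46641087245217) = -135835/3613145104532924389/46641087245217 = -135835*46641087245217/3613145104532924389 = -6335492085954051195/3613145104532924389 ≈ -1.7535)
(10 - 9*12)² - d = (10 - 9*12)² - 1*(-6335492085954051195/3613145104532924389) = (10 - 108)² + 6335492085954051195/3613145104532924389 = (-98)² + 6335492085954051195/3613145104532924389 = 9604 + 6335492085954051195/3613145104532924389 = 34706981076020159883151/3613145104532924389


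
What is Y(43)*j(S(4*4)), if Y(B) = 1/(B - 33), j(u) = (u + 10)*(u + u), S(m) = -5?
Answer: -5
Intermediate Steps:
j(u) = 2*u*(10 + u) (j(u) = (10 + u)*(2*u) = 2*u*(10 + u))
Y(B) = 1/(-33 + B)
Y(43)*j(S(4*4)) = (2*(-5)*(10 - 5))/(-33 + 43) = (2*(-5)*5)/10 = (⅒)*(-50) = -5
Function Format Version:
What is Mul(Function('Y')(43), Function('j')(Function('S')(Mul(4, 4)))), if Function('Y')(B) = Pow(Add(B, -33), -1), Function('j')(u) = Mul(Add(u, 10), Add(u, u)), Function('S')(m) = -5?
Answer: -5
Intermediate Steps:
Function('j')(u) = Mul(2, u, Add(10, u)) (Function('j')(u) = Mul(Add(10, u), Mul(2, u)) = Mul(2, u, Add(10, u)))
Function('Y')(B) = Pow(Add(-33, B), -1)
Mul(Function('Y')(43), Function('j')(Function('S')(Mul(4, 4)))) = Mul(Pow(Add(-33, 43), -1), Mul(2, -5, Add(10, -5))) = Mul(Pow(10, -1), Mul(2, -5, 5)) = Mul(Rational(1, 10), -50) = -5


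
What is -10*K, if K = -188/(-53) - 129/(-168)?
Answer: -64035/1484 ≈ -43.150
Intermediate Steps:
K = 12807/2968 (K = -188*(-1/53) - 129*(-1/168) = 188/53 + 43/56 = 12807/2968 ≈ 4.3150)
-10*K = -10*12807/2968 = -64035/1484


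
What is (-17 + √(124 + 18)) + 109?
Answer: 92 + √142 ≈ 103.92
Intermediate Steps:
(-17 + √(124 + 18)) + 109 = (-17 + √142) + 109 = 92 + √142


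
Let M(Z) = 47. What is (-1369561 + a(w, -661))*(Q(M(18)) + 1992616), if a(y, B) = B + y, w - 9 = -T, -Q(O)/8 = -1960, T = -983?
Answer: -2749819132080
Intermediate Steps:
Q(O) = 15680 (Q(O) = -8*(-1960) = 15680)
w = 992 (w = 9 - 1*(-983) = 9 + 983 = 992)
(-1369561 + a(w, -661))*(Q(M(18)) + 1992616) = (-1369561 + (-661 + 992))*(15680 + 1992616) = (-1369561 + 331)*2008296 = -1369230*2008296 = -2749819132080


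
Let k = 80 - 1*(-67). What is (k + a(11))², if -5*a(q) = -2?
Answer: 543169/25 ≈ 21727.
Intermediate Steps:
a(q) = ⅖ (a(q) = -⅕*(-2) = ⅖)
k = 147 (k = 80 + 67 = 147)
(k + a(11))² = (147 + ⅖)² = (737/5)² = 543169/25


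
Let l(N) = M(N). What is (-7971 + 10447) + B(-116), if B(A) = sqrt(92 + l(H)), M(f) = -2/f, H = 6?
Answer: 2476 + 5*sqrt(33)/3 ≈ 2485.6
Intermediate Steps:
l(N) = -2/N
B(A) = 5*sqrt(33)/3 (B(A) = sqrt(92 - 2/6) = sqrt(92 - 2*1/6) = sqrt(92 - 1/3) = sqrt(275/3) = 5*sqrt(33)/3)
(-7971 + 10447) + B(-116) = (-7971 + 10447) + 5*sqrt(33)/3 = 2476 + 5*sqrt(33)/3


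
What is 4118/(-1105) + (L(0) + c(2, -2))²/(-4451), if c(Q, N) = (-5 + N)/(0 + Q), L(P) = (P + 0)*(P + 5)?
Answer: -73371017/19673420 ≈ -3.7295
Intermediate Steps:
L(P) = P*(5 + P)
c(Q, N) = (-5 + N)/Q
4118/(-1105) + (L(0) + c(2, -2))²/(-4451) = 4118/(-1105) + (0*(5 + 0) + (-5 - 2)/2)²/(-4451) = 4118*(-1/1105) + (0*5 + (½)*(-7))²*(-1/4451) = -4118/1105 + (0 - 7/2)²*(-1/4451) = -4118/1105 + (-7/2)²*(-1/4451) = -4118/1105 + (49/4)*(-1/4451) = -4118/1105 - 49/17804 = -73371017/19673420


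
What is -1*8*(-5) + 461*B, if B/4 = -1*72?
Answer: -132728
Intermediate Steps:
B = -288 (B = 4*(-1*72) = 4*(-72) = -288)
-1*8*(-5) + 461*B = -1*8*(-5) + 461*(-288) = -8*(-5) - 132768 = 40 - 132768 = -132728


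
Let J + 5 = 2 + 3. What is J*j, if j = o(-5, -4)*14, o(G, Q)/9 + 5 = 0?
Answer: 0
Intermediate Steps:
J = 0 (J = -5 + (2 + 3) = -5 + 5 = 0)
o(G, Q) = -45 (o(G, Q) = -45 + 9*0 = -45 + 0 = -45)
j = -630 (j = -45*14 = -630)
J*j = 0*(-630) = 0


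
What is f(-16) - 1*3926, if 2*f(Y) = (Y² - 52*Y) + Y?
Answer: -3390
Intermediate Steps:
f(Y) = Y²/2 - 51*Y/2 (f(Y) = ((Y² - 52*Y) + Y)/2 = (Y² - 51*Y)/2 = Y²/2 - 51*Y/2)
f(-16) - 1*3926 = (½)*(-16)*(-51 - 16) - 1*3926 = (½)*(-16)*(-67) - 3926 = 536 - 3926 = -3390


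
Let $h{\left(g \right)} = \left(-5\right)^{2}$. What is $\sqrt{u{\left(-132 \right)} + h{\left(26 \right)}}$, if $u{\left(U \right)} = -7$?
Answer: $3 \sqrt{2} \approx 4.2426$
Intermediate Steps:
$h{\left(g \right)} = 25$
$\sqrt{u{\left(-132 \right)} + h{\left(26 \right)}} = \sqrt{-7 + 25} = \sqrt{18} = 3 \sqrt{2}$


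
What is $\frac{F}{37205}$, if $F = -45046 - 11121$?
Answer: $- \frac{56167}{37205} \approx -1.5097$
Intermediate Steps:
$F = -56167$ ($F = -45046 - 11121 = -56167$)
$\frac{F}{37205} = - \frac{56167}{37205}$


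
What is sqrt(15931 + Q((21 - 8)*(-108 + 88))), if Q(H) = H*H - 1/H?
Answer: 17*sqrt(4884685)/130 ≈ 289.02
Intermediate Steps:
Q(H) = H**2 - 1/H
sqrt(15931 + Q((21 - 8)*(-108 + 88))) = sqrt(15931 + (-1 + ((21 - 8)*(-108 + 88))**3)/(((21 - 8)*(-108 + 88)))) = sqrt(15931 + (-1 + (13*(-20))**3)/((13*(-20)))) = sqrt(15931 + (-1 + (-260)**3)/(-260)) = sqrt(15931 - (-1 - 17576000)/260) = sqrt(15931 - 1/260*(-17576001)) = sqrt(15931 + 17576001/260) = sqrt(21718061/260) = 17*sqrt(4884685)/130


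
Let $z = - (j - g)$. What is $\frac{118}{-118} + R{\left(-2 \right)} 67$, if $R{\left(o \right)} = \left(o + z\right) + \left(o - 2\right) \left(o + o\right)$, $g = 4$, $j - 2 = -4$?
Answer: $1339$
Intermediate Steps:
$j = -2$ ($j = 2 - 4 = -2$)
$z = 6$ ($z = - (-2 - 4) = \left(-1\right) \left(-6\right) = 6$)
$R{\left(o \right)} = 6 + o + 2 o \left(-2 + o\right)$ ($R{\left(o \right)} = \left(o + 6\right) + \left(o - 2\right) \left(o + o\right) = \left(6 + o\right) + \left(-2 + o\right) 2 o = \left(6 + o\right) + 2 o \left(-2 + o\right) = 6 + o + 2 o \left(-2 + o\right)$)
$\frac{118}{-118} + R{\left(-2 \right)} 67 = \frac{118}{-118} + \left(6 - -6 + 2 \left(-2\right)^{2}\right) 67 = 118 \left(- \frac{1}{118}\right) + \left(6 + 6 + 2 \cdot 4\right) 67 = -1 + \left(6 + 6 + 8\right) 67 = -1 + 20 \cdot 67 = -1 + 1340 = 1339$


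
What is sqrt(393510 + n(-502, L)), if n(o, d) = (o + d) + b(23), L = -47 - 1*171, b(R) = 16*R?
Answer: sqrt(393158) ≈ 627.02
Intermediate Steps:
L = -218 (L = -47 - 171 = -218)
n(o, d) = 368 + d + o (n(o, d) = (o + d) + 16*23 = (d + o) + 368 = 368 + d + o)
sqrt(393510 + n(-502, L)) = sqrt(393510 + (368 - 218 - 502)) = sqrt(393510 - 352) = sqrt(393158)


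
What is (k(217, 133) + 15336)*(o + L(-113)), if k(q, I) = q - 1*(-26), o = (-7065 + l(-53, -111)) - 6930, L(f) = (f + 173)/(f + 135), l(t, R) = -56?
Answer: -2407438449/11 ≈ -2.1886e+8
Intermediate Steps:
L(f) = (173 + f)/(135 + f)
o = -14051 (o = (-7065 - 56) - 6930 = -7121 - 6930 = -14051)
k(q, I) = 26 + q (k(q, I) = q + 26 = 26 + q)
(k(217, 133) + 15336)*(o + L(-113)) = ((26 + 217) + 15336)*(-14051 + (173 - 113)/(135 - 113)) = (243 + 15336)*(-14051 + 60/22) = 15579*(-14051 + (1/22)*60) = 15579*(-14051 + 30/11) = 15579*(-154531/11) = -2407438449/11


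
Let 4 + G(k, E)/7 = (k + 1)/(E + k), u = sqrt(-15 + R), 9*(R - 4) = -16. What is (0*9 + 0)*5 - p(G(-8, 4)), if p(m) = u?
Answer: -I*sqrt(115)/3 ≈ -3.5746*I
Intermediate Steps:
R = 20/9 (R = 4 + (1/9)*(-16) = 4 - 16/9 = 20/9 ≈ 2.2222)
u = I*sqrt(115)/3 (u = sqrt(-15 + 20/9) = sqrt(-115/9) = I*sqrt(115)/3 ≈ 3.5746*I)
G(k, E) = -28 + 7*(1 + k)/(E + k) (G(k, E) = -28 + 7*((k + 1)/(E + k)) = -28 + 7*((1 + k)/(E + k)) = -28 + 7*(1 + k)/(E + k))
p(m) = I*sqrt(115)/3
(0*9 + 0)*5 - p(G(-8, 4)) = (0*9 + 0)*5 - I*sqrt(115)/3 = (0 + 0)*5 - I*sqrt(115)/3 = 0*5 - I*sqrt(115)/3 = 0 - I*sqrt(115)/3 = -I*sqrt(115)/3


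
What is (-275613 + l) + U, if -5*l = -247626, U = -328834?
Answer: -2774609/5 ≈ -5.5492e+5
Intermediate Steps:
l = 247626/5 (l = -⅕*(-247626) = 247626/5 ≈ 49525.)
(-275613 + l) + U = (-275613 + 247626/5) - 328834 = -1130439/5 - 328834 = -2774609/5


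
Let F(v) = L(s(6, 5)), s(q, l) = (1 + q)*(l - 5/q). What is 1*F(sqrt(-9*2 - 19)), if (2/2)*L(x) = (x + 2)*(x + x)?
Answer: 32725/18 ≈ 1818.1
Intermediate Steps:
L(x) = 2*x*(2 + x) (L(x) = (x + 2)*(x + x) = (2 + x)*(2*x) = 2*x*(2 + x))
F(v) = 32725/18 (F(v) = 2*(-5 + 5 - 5/6 + 5*6)*(2 + (-5 + 5 - 5/6 + 5*6)) = 2*(-5 + 5 - 5*1/6 + 30)*(2 + (-5 + 5 - 5*1/6 + 30)) = 2*(-5 + 5 - 5/6 + 30)*(2 + (-5 + 5 - 5/6 + 30)) = 2*(175/6)*(2 + 175/6) = 2*(175/6)*(187/6) = 32725/18)
1*F(sqrt(-9*2 - 19)) = 1*(32725/18) = 32725/18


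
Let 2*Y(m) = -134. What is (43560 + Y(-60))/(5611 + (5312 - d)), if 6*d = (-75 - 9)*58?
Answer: 43493/11735 ≈ 3.7063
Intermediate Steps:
d = -812 (d = ((-75 - 9)*58)/6 = (-84*58)/6 = (⅙)*(-4872) = -812)
Y(m) = -67 (Y(m) = (½)*(-134) = -67)
(43560 + Y(-60))/(5611 + (5312 - d)) = (43560 - 67)/(5611 + (5312 - 1*(-812))) = 43493/(5611 + (5312 + 812)) = 43493/(5611 + 6124) = 43493/11735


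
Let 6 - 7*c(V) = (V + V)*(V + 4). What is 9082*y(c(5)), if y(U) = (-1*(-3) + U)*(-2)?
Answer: 163476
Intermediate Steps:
c(V) = 6/7 - 2*V*(4 + V)/7 (c(V) = 6/7 - (V + V)*(V + 4)/7 = 6/7 - 2*V*(4 + V)/7)
y(U) = -6 - 2*U (y(U) = (3 + U)*(-2) = -6 - 2*U)
9082*y(c(5)) = 9082*(-6 - 2*(6/7 - 8/7*5 - 2/7*5²)) = 9082*(-6 - 2*(6/7 - 40/7 - 2/7*25)) = 9082*(-6 - 2*(6/7 - 40/7 - 50/7)) = 9082*(-6 - 2*(-12)) = 9082*(-6 + 24) = 9082*18 = 163476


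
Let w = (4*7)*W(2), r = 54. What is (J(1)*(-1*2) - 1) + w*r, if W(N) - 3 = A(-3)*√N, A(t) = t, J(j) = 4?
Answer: 4527 - 4536*√2 ≈ -1887.9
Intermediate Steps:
W(N) = 3 - 3*√N
w = 84 - 84*√2 (w = (4*7)*(3 - 3*√2) = 28*(3 - 3*√2) = 84 - 84*√2 ≈ -34.794)
(J(1)*(-1*2) - 1) + w*r = (4*(-1*2) - 1) + (84 - 84*√2)*54 = (4*(-2) - 1) + (4536 - 4536*√2) = (-8 - 1) + (4536 - 4536*√2) = -9 + (4536 - 4536*√2) = 4527 - 4536*√2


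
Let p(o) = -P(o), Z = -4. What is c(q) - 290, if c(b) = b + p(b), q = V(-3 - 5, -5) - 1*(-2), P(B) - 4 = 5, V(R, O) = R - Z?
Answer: -301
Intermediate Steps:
V(R, O) = 4 + R (V(R, O) = R - 1*(-4) = R + 4 = 4 + R)
P(B) = 9 (P(B) = 4 + 5 = 9)
p(o) = -9 (p(o) = -1*9 = -9)
q = -2 (q = (4 + (-3 - 5)) - 1*(-2) = (4 - 8) + 2 = -4 + 2 = -2)
c(b) = -9 + b (c(b) = b - 9 = -9 + b)
c(q) - 290 = (-9 - 2) - 290 = -11 - 290 = -301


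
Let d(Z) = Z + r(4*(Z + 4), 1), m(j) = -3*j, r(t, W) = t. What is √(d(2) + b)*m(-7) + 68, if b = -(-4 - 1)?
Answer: 68 + 21*√31 ≈ 184.92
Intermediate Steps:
b = 5 (b = -1*(-5) = 5)
d(Z) = 16 + 5*Z (d(Z) = Z + 4*(Z + 4) = Z + 4*(4 + Z) = Z + (16 + 4*Z) = 16 + 5*Z)
√(d(2) + b)*m(-7) + 68 = √((16 + 5*2) + 5)*(-3*(-7)) + 68 = √((16 + 10) + 5)*21 + 68 = √(26 + 5)*21 + 68 = √31*21 + 68 = 21*√31 + 68 = 68 + 21*√31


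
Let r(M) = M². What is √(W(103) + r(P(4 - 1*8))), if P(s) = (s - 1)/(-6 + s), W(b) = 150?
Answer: √601/2 ≈ 12.258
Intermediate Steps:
P(s) = (-1 + s)/(-6 + s)
√(W(103) + r(P(4 - 1*8))) = √(150 + ((-1 + (4 - 1*8))/(-6 + (4 - 1*8)))²) = √(150 + ((-1 + (4 - 8))/(-6 + (4 - 8)))²) = √(150 + ((-1 - 4)/(-6 - 4))²) = √(150 + (-5/(-10))²) = √(150 + (-⅒*(-5))²) = √(150 + (½)²) = √(150 + ¼) = √(601/4) = √601/2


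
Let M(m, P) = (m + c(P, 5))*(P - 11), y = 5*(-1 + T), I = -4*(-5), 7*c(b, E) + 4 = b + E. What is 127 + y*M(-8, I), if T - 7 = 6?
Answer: -2573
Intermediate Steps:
c(b, E) = -4/7 + E/7 + b/7 (c(b, E) = -4/7 + (b + E)/7 = -4/7 + (E + b)/7 = -4/7 + (E/7 + b/7) = -4/7 + E/7 + b/7)
T = 13 (T = 7 + 6 = 13)
I = 20
y = 60 (y = 5*(-1 + 13) = 5*12 = 60)
M(m, P) = (-11 + P)*(⅐ + m + P/7) (M(m, P) = (m + (-4/7 + (⅐)*5 + P/7))*(P - 11) = (m + (-4/7 + 5/7 + P/7))*(-11 + P) = (m + (⅐ + P/7))*(-11 + P) = (⅐ + m + P/7)*(-11 + P) = (-11 + P)*(⅐ + m + P/7))
127 + y*M(-8, I) = 127 + 60*(-11/7 - 11*(-8) - 10/7*20 + (⅐)*20² + 20*(-8)) = 127 + 60*(-11/7 + 88 - 200/7 + (⅐)*400 - 160) = 127 + 60*(-11/7 + 88 - 200/7 + 400/7 - 160) = 127 + 60*(-45) = 127 - 2700 = -2573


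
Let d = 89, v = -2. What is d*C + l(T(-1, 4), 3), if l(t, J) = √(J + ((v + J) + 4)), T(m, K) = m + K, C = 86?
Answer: 7654 + 2*√2 ≈ 7656.8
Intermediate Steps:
T(m, K) = K + m
l(t, J) = √(2 + 2*J) (l(t, J) = √(J + ((-2 + J) + 4)) = √(J + (2 + J)) = √(2 + 2*J))
d*C + l(T(-1, 4), 3) = 89*86 + √(2 + 2*3) = 7654 + √(2 + 6) = 7654 + √8 = 7654 + 2*√2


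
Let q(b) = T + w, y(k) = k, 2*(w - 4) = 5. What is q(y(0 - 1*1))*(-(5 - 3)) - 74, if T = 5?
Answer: -97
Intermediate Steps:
w = 13/2 (w = 4 + (½)*5 = 4 + 5/2 = 13/2 ≈ 6.5000)
q(b) = 23/2 (q(b) = 5 + 13/2 = 23/2)
q(y(0 - 1*1))*(-(5 - 3)) - 74 = 23*(-(5 - 3))/2 - 74 = 23*(-1*2)/2 - 74 = (23/2)*(-2) - 74 = -23 - 74 = -97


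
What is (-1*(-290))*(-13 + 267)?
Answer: 73660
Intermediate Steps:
(-1*(-290))*(-13 + 267) = 290*254 = 73660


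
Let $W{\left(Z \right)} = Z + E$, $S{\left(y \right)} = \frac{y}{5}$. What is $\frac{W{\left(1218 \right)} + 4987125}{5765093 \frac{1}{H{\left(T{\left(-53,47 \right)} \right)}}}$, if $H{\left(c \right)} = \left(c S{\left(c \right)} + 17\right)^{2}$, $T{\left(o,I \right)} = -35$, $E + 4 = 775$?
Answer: $\frac{342472741416}{5765093} \approx 59405.0$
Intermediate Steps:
$E = 771$ ($E = -4 + 775 = 771$)
$S{\left(y \right)} = \frac{y}{5}$ ($S{\left(y \right)} = y \frac{1}{5} = \frac{y}{5}$)
$W{\left(Z \right)} = 771 + Z$ ($W{\left(Z \right)} = Z + 771 = 771 + Z$)
$H{\left(c \right)} = \left(17 + \frac{c^{2}}{5}\right)^{2}$ ($H{\left(c \right)} = \left(c \frac{c}{5} + 17\right)^{2} = \left(\frac{c^{2}}{5} + 17\right)^{2} = \left(17 + \frac{c^{2}}{5}\right)^{2}$)
$\frac{W{\left(1218 \right)} + 4987125}{5765093 \frac{1}{H{\left(T{\left(-53,47 \right)} \right)}}} = \frac{\left(771 + 1218\right) + 4987125}{5765093 \frac{1}{\frac{1}{25} \left(85 + \left(-35\right)^{2}\right)^{2}}} = \frac{1989 + 4987125}{5765093 \frac{1}{\frac{1}{25} \left(85 + 1225\right)^{2}}} = \frac{4989114}{5765093 \frac{1}{\frac{1}{25} \cdot 1310^{2}}} = \frac{4989114}{5765093 \frac{1}{\frac{1}{25} \cdot 1716100}} = \frac{4989114}{5765093 \cdot \frac{1}{68644}} = \frac{4989114}{\frac{5765093}{68644}} = 4989114 \cdot \frac{68644}{5765093} = \frac{342472741416}{5765093}$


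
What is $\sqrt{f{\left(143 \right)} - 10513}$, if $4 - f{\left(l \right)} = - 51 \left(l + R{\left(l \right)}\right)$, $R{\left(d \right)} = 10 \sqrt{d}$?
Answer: $\sqrt{-3216 + 510 \sqrt{143}} \approx 53.691$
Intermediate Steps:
$f{\left(l \right)} = 4 + 51 l + 510 \sqrt{l}$ ($f{\left(l \right)} = 4 - - 51 \left(l + 10 \sqrt{l}\right) = 4 - \left(- 510 \sqrt{l} - 51 l\right) = 4 + \left(51 l + 510 \sqrt{l}\right) = 4 + 51 l + 510 \sqrt{l}$)
$\sqrt{f{\left(143 \right)} - 10513} = \sqrt{\left(4 + 51 \cdot 143 + 510 \sqrt{143}\right) - 10513} = \sqrt{\left(4 + 7293 + 510 \sqrt{143}\right) - 10513} = \sqrt{\left(7297 + 510 \sqrt{143}\right) - 10513} = \sqrt{-3216 + 510 \sqrt{143}}$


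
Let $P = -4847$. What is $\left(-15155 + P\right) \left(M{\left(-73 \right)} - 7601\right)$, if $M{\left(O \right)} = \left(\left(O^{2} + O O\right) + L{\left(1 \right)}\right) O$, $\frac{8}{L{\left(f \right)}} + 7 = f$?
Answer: $\frac{47136973226}{3} \approx 1.5712 \cdot 10^{10}$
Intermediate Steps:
$L{\left(f \right)} = \frac{8}{-7 + f}$
$M{\left(O \right)} = O \left(- \frac{4}{3} + 2 O^{2}\right)$ ($M{\left(O \right)} = \left(\left(O^{2} + O O\right) + \frac{8}{-7 + 1}\right) O = \left(\left(O^{2} + O^{2}\right) + \frac{8}{-6}\right) O = \left(2 O^{2} + 8 \left(- \frac{1}{6}\right)\right) O = \left(2 O^{2} - \frac{4}{3}\right) O = \left(- \frac{4}{3} + 2 O^{2}\right) O = O \left(- \frac{4}{3} + 2 O^{2}\right)$)
$\left(-15155 + P\right) \left(M{\left(-73 \right)} - 7601\right) = \left(-15155 - 4847\right) \left(2 \left(-73\right) \left(- \frac{2}{3} + \left(-73\right)^{2}\right) - 7601\right) = - 20002 \left(2 \left(-73\right) \left(- \frac{2}{3} + 5329\right) - 7601\right) = - 20002 \left(2 \left(-73\right) \frac{15985}{3} - 7601\right) = - 20002 \left(- \frac{2333810}{3} - 7601\right) = \left(-20002\right) \left(- \frac{2356613}{3}\right) = \frac{47136973226}{3}$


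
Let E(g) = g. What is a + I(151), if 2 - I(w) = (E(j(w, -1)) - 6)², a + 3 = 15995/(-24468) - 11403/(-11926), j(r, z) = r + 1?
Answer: -3110163388711/145902684 ≈ -21317.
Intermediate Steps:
j(r, z) = 1 + r
a = -393581935/145902684 (a = -3 + (15995/(-24468) - 11403/(-11926)) = -3 + (15995*(-1/24468) - 11403*(-1/11926)) = -3 + (-15995/24468 + 11403/11926) = -3 + 44126117/145902684 = -393581935/145902684 ≈ -2.6976)
I(w) = 2 - (-5 + w)² (I(w) = 2 - ((1 + w) - 6)² = 2 - (-5 + w)²)
a + I(151) = -393581935/145902684 + (2 - (-5 + 151)²) = -393581935/145902684 + (2 - 1*146²) = -393581935/145902684 + (2 - 1*21316) = -393581935/145902684 + (2 - 21316) = -393581935/145902684 - 21314 = -3110163388711/145902684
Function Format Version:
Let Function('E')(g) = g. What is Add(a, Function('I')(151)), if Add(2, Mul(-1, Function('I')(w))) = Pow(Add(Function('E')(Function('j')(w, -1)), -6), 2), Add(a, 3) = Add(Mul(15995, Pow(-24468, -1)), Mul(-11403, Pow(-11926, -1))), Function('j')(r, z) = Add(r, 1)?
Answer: Rational(-3110163388711, 145902684) ≈ -21317.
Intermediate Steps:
Function('j')(r, z) = Add(1, r)
a = Rational(-393581935, 145902684) (a = Add(-3, Add(Mul(15995, Pow(-24468, -1)), Mul(-11403, Pow(-11926, -1)))) = Add(-3, Add(Mul(15995, Rational(-1, 24468)), Mul(-11403, Rational(-1, 11926)))) = Add(-3, Add(Rational(-15995, 24468), Rational(11403, 11926))) = Add(-3, Rational(44126117, 145902684)) = Rational(-393581935, 145902684) ≈ -2.6976)
Function('I')(w) = Add(2, Mul(-1, Pow(Add(-5, w), 2))) (Function('I')(w) = Add(2, Mul(-1, Pow(Add(Add(1, w), -6), 2))) = Add(2, Mul(-1, Pow(Add(-5, w), 2))))
Add(a, Function('I')(151)) = Add(Rational(-393581935, 145902684), Add(2, Mul(-1, Pow(Add(-5, 151), 2)))) = Add(Rational(-393581935, 145902684), Add(2, Mul(-1, Pow(146, 2)))) = Add(Rational(-393581935, 145902684), Add(2, Mul(-1, 21316))) = Add(Rational(-393581935, 145902684), Add(2, -21316)) = Add(Rational(-393581935, 145902684), -21314) = Rational(-3110163388711, 145902684)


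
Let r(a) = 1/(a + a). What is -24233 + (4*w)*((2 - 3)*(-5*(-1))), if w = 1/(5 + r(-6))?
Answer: -1429987/59 ≈ -24237.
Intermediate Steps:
r(a) = 1/(2*a)
w = 12/59 (w = 1/(5 + (½)/(-6)) = 1/(5 + (½)*(-⅙)) = 1/(5 - 1/12) = 1/(59/12) = 12/59 ≈ 0.20339)
-24233 + (4*w)*((2 - 3)*(-5*(-1))) = -24233 + (4*(12/59))*((2 - 3)*(-5*(-1))) = -24233 + 48*(-1*5)/59 = -24233 + (48/59)*(-5) = -24233 - 240/59 = -1429987/59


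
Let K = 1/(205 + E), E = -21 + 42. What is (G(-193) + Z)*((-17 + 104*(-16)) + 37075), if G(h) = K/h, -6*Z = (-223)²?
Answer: -6397700067836/21809 ≈ -2.9335e+8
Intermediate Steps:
E = 21
Z = -49729/6 (Z = -⅙*(-223)² = -⅙*49729 = -49729/6 ≈ -8288.2)
K = 1/226 (K = 1/(205 + 21) = 1/226 ≈ 0.0044248)
G(h) = 1/(226*h)
(G(-193) + Z)*((-17 + 104*(-16)) + 37075) = ((1/226)/(-193) - 49729/6)*((-17 + 104*(-16)) + 37075) = ((1/226)*(-1/193) - 49729/6)*((-17 - 1664) + 37075) = (-1/43618 - 49729/6)*(-1681 + 37075) = -542269882/65427*35394 = -6397700067836/21809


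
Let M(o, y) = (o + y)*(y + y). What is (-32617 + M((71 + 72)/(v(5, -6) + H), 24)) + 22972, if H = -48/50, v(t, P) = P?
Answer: -274897/29 ≈ -9479.2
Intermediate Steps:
H = -24/25 (H = -48*1/50 = -24/25 ≈ -0.96000)
M(o, y) = 2*y*(o + y) (M(o, y) = (o + y)*(2*y) = 2*y*(o + y))
(-32617 + M((71 + 72)/(v(5, -6) + H), 24)) + 22972 = (-32617 + 2*24*((71 + 72)/(-6 - 24/25) + 24)) + 22972 = (-32617 + 2*24*(143/(-174/25) + 24)) + 22972 = (-32617 + 2*24*(143*(-25/174) + 24)) + 22972 = (-32617 + 2*24*(-3575/174 + 24)) + 22972 = (-32617 + 2*24*(601/174)) + 22972 = (-32617 + 4808/29) + 22972 = -941085/29 + 22972 = -274897/29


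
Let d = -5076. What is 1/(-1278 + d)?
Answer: -1/6354 ≈ -0.00015738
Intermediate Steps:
1/(-1278 + d) = 1/(-1278 - 5076) = 1/(-6354) = -1/6354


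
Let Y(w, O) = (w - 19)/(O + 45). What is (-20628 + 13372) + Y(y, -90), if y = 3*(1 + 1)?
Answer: -326507/45 ≈ -7255.7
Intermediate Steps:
y = 6 (y = 3*2 = 6)
Y(w, O) = (-19 + w)/(45 + O)
(-20628 + 13372) + Y(y, -90) = (-20628 + 13372) + (-19 + 6)/(45 - 90) = -7256 - 13/(-45) = -7256 - 1/45*(-13) = -7256 + 13/45 = -326507/45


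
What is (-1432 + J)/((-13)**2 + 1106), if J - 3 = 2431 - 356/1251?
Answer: 1253146/1595025 ≈ 0.78566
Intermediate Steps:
J = 3044578/1251 (J = 3 + (2431 - 356/1251) = 3 + 3040825/1251 = 3044578/1251 ≈ 2433.7)
(-1432 + J)/((-13)**2 + 1106) = (-1432 + 3044578/1251)/((-13)**2 + 1106) = 1253146/(1251*(169 + 1106)) = (1253146/1251)/1275 = (1253146/1251)*(1/1275) = 1253146/1595025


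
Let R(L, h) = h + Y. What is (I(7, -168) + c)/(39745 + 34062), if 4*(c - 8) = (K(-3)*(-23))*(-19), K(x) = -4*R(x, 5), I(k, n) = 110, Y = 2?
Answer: -2941/73807 ≈ -0.039847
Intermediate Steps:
R(L, h) = 2 + h (R(L, h) = h + 2 = 2 + h)
K(x) = -28 (K(x) = -4*(2 + 5) = -4*7 = -28)
c = -3051 (c = 8 + (-28*(-23)*(-19))/4 = 8 + (644*(-19))/4 = 8 + (1/4)*(-12236) = 8 - 3059 = -3051)
(I(7, -168) + c)/(39745 + 34062) = (110 - 3051)/(39745 + 34062) = -2941/73807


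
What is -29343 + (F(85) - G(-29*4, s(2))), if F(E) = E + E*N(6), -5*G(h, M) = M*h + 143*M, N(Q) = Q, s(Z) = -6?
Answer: -143902/5 ≈ -28780.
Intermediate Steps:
G(h, M) = -143*M/5 - M*h/5 (G(h, M) = -(M*h + 143*M)/5 = -(143*M + M*h)/5 = -143*M/5 - M*h/5)
F(E) = 7*E (F(E) = E + E*6 = E + 6*E = 7*E)
-29343 + (F(85) - G(-29*4, s(2))) = -29343 + (7*85 - (-1)*(-6)*(143 - 29*4)/5) = -29343 + (595 - (-1)*(-6)*(143 - 116)/5) = -29343 + (595 - (-1)*(-6)*27/5) = -29343 + (595 - 1*162/5) = -29343 + (595 - 162/5) = -29343 + 2813/5 = -143902/5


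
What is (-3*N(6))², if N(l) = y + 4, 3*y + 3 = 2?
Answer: 121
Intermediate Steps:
y = -⅓ (y = -1 + (⅓)*2 = -1 + ⅔ = -⅓ ≈ -0.33333)
N(l) = 11/3 (N(l) = -⅓ + 4 = 11/3)
(-3*N(6))² = (-3*11/3)² = (-11)² = 121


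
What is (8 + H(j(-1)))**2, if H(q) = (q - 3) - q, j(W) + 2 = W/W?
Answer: 25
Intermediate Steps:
j(W) = -1 (j(W) = -2 + W/W = -2 + 1 = -1)
H(q) = -3 (H(q) = (-3 + q) - q = -3)
(8 + H(j(-1)))**2 = (8 - 3)**2 = 5**2 = 25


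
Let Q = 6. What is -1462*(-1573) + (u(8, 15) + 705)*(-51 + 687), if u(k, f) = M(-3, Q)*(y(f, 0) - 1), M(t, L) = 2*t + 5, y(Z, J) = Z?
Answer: 2739202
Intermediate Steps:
M(t, L) = 5 + 2*t
u(k, f) = 1 - f (u(k, f) = (5 + 2*(-3))*(f - 1) = (5 - 6)*(-1 + f) = -(-1 + f) = 1 - f)
-1462*(-1573) + (u(8, 15) + 705)*(-51 + 687) = -1462*(-1573) + ((1 - 1*15) + 705)*(-51 + 687) = 2299726 + ((1 - 15) + 705)*636 = 2299726 + (-14 + 705)*636 = 2299726 + 691*636 = 2299726 + 439476 = 2739202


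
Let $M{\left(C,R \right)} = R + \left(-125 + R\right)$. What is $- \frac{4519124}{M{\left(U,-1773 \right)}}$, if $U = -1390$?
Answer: $\frac{4519124}{3671} \approx 1231.0$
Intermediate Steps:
$M{\left(C,R \right)} = -125 + 2 R$
$- \frac{4519124}{M{\left(U,-1773 \right)}} = - \frac{4519124}{-125 + 2 \left(-1773\right)} = - \frac{4519124}{-125 - 3546} = - \frac{4519124}{-3671} = \left(-4519124\right) \left(- \frac{1}{3671}\right) = \frac{4519124}{3671}$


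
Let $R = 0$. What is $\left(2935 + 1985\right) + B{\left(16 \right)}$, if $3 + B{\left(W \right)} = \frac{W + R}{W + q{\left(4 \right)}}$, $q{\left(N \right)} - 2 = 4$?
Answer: $\frac{54095}{11} \approx 4917.7$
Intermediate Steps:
$q{\left(N \right)} = 6$ ($q{\left(N \right)} = 2 + 4 = 6$)
$B{\left(W \right)} = -3 + \frac{W}{6 + W}$ ($B{\left(W \right)} = -3 + \frac{W + 0}{W + 6} = -3 + \frac{W}{6 + W}$)
$\left(2935 + 1985\right) + B{\left(16 \right)} = \left(2935 + 1985\right) + \frac{2 \left(-9 - 16\right)}{6 + 16} = 4920 + \frac{2 \left(-9 - 16\right)}{22} = 4920 + 2 \cdot \frac{1}{22} \left(-25\right) = 4920 - \frac{25}{11} = \frac{54095}{11}$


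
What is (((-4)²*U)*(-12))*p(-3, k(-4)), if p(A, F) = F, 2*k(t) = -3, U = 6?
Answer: 1728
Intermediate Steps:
k(t) = -3/2 (k(t) = (½)*(-3) = -3/2)
(((-4)²*U)*(-12))*p(-3, k(-4)) = (((-4)²*6)*(-12))*(-3/2) = ((16*6)*(-12))*(-3/2) = (96*(-12))*(-3/2) = -1152*(-3/2) = 1728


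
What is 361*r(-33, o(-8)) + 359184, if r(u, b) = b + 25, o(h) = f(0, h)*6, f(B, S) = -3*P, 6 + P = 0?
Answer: 407197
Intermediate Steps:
P = -6 (P = -6 + 0 = -6)
f(B, S) = 18 (f(B, S) = -3*(-6) = 18)
o(h) = 108 (o(h) = 18*6 = 108)
r(u, b) = 25 + b
361*r(-33, o(-8)) + 359184 = 361*(25 + 108) + 359184 = 361*133 + 359184 = 48013 + 359184 = 407197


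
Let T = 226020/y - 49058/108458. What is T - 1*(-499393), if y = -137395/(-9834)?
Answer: 768280895261316/1490158691 ≈ 5.1557e+5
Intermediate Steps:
y = 137395/9834 (y = -137395*(-1/9834) = 137395/9834 ≈ 13.971)
T = 24106076086753/1490158691 (T = 226020/(137395/9834) - 49058/108458 = 226020*(9834/137395) - 49058*1/108458 = 444536136/27479 - 24529/54229 = 24106076086753/1490158691 ≈ 16177.)
T - 1*(-499393) = 24106076086753/1490158691 - 1*(-499393) = 24106076086753/1490158691 + 499393 = 768280895261316/1490158691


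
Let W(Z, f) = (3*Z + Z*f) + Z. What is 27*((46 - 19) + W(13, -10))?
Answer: -1377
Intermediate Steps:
W(Z, f) = 4*Z + Z*f
27*((46 - 19) + W(13, -10)) = 27*((46 - 19) + 13*(4 - 10)) = 27*(27 + 13*(-6)) = 27*(27 - 78) = 27*(-51) = -1377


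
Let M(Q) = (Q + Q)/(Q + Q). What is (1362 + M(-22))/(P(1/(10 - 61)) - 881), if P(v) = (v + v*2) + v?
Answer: -69513/44935 ≈ -1.5470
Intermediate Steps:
P(v) = 4*v (P(v) = (v + 2*v) + v = 3*v + v = 4*v)
M(Q) = 1 (M(Q) = (2*Q)/((2*Q)) = (2*Q)*(1/(2*Q)) = 1)
(1362 + M(-22))/(P(1/(10 - 61)) - 881) = (1362 + 1)/(4/(10 - 61) - 881) = 1363/(4/(-51) - 881) = 1363/(4*(-1/51) - 881) = 1363/(-4/51 - 881) = 1363/(-44935/51) = 1363*(-51/44935) = -69513/44935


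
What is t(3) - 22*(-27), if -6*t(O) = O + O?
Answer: 593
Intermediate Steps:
t(O) = -O/3 (t(O) = -(O + O)/6 = -O/3)
t(3) - 22*(-27) = -⅓*3 - 22*(-27) = -1 + 594 = 593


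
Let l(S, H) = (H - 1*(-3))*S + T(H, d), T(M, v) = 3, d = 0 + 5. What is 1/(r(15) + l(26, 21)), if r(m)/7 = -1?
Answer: 1/620 ≈ 0.0016129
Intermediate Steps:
d = 5
r(m) = -7 (r(m) = 7*(-1) = -7)
l(S, H) = 3 + S*(3 + H) (l(S, H) = (H - 1*(-3))*S + 3 = (H + 3)*S + 3 = (3 + H)*S + 3 = S*(3 + H) + 3 = 3 + S*(3 + H))
1/(r(15) + l(26, 21)) = 1/(-7 + (3 + 3*26 + 21*26)) = 1/(-7 + (3 + 78 + 546)) = 1/(-7 + 627) = 1/620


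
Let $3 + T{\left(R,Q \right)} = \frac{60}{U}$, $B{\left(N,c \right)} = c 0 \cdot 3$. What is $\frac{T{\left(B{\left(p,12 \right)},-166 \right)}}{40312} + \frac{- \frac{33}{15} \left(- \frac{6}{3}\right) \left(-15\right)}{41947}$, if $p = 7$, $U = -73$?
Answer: $- \frac{205926429}{123440624872} \approx -0.0016682$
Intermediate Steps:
$B{\left(N,c \right)} = 0$ ($B{\left(N,c \right)} = 0 \cdot 3 = 0$)
$T{\left(R,Q \right)} = - \frac{279}{73}$ ($T{\left(R,Q \right)} = -3 + \frac{60}{-73} = -3 + 60 \left(- \frac{1}{73}\right) = -3 - \frac{60}{73} = - \frac{279}{73}$)
$\frac{T{\left(B{\left(p,12 \right)},-166 \right)}}{40312} + \frac{- \frac{33}{15} \left(- \frac{6}{3}\right) \left(-15\right)}{41947} = - \frac{279}{73 \cdot 40312} + \frac{- \frac{33}{15} \left(- \frac{6}{3}\right) \left(-15\right)}{41947} = \left(- \frac{279}{73}\right) \frac{1}{40312} + \left(-33\right) \frac{1}{15} \left(\left(-6\right) \frac{1}{3}\right) \left(-15\right) \frac{1}{41947} = - \frac{279}{2942776} + \left(- \frac{11}{5}\right) \left(-2\right) \left(-15\right) \frac{1}{41947} = - \frac{279}{2942776} + \frac{22}{5} \left(-15\right) \frac{1}{41947} = - \frac{279}{2942776} - \frac{66}{41947} = - \frac{205926429}{123440624872}$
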